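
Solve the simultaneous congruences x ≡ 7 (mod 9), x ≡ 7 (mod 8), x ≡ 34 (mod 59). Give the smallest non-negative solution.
x ≡ 3751 (mod 4248); the representative in [0, 4248) is 3751

The moduli 9, 8, 59 are pairwise coprime, so by the CRT there is a unique solution mod 9·8·59 = 4248.
Solve by successive substitution. Start with x ≡ 7 (mod 9).
  Combine with x ≡ 7 (mod 8): write x = 7 + 9·t and require 7 + 9·t ≡ 7 (mod 8), i.e. 9·t ≡ 7 − 7 ≡ 0 (mod 8). Since 9^(−1) ≡ 1 (mod 8) (9 ≡ 1 (mod 8)), t ≡ 1·0 ≡ 0 (mod 8). So x ≡ 7 + 9·0 = 7 (mod 72).
  Combine with x ≡ 34 (mod 59): write x = 7 + 72·t and require 7 + 72·t ≡ 34 (mod 59), i.e. 72·t ≡ 34 − 7 ≡ 27 (mod 59). Since 72^(−1) ≡ 50 (mod 59) (72 ≡ 13 (mod 59)), t ≡ 50·27 ≡ 52 (mod 59). So x ≡ 7 + 72·52 = 3751 (mod 4248).
Unique solution in [0, 4248): x = 3751.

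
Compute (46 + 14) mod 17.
Reduce the summands first: 46 ≡ 12 (mod 17), so 46 + 14 ≡ 12 + 14 (mod 17). 12 + 14 = 26; 26 = 1·17 + 9, so (46 + 14) mod 17 = 9.

Final answer: 9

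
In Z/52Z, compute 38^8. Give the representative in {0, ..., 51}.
Use repeated squaring. Binary(8) = 1000. Walk through the bits of the exponent 8 left-to-right: at each bit after the leading one, square the running value, then multiply by 38 if the bit is 1 (always reducing mod 52):
  bit 1 = 1 (leading): start with 38.
  bit 2 = 0: square 38^2 = 1444 ≡ 40 (mod 52).
  bit 3 = 0: square 40^2 = 1600 ≡ 40 (mod 52).
  bit 4 = 0: square 40^2 = 1600 ≡ 40 (mod 52).
Final value: 38^8 ≡ 40 (mod 52).

Final answer: 40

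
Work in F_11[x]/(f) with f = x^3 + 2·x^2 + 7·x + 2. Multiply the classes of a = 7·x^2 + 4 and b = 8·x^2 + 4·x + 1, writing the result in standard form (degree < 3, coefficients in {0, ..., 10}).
a · b ≡ 2·x^2 + 8·x + 7 (mod f(x))

Multiply as integer polynomials: a · b = 56·x^4 + 28·x^3 + 39·x^2 + 16·x + 4. Reducing coefficients mod 11: a · b ≡ x^4 + 6·x^3 + 6·x^2 + 5·x + 4. Now divide by f(x) = x^3 + 2·x^2 + 7·x + 2 in F_11[x], eliminating the leading term at each step:
  leading term x^4: subtract (x)·f(x) = x^4 + 2·x^3 + 7·x^2 + 2·x, leaving 4·x^3 + 10·x^2 + 3·x + 4 (coefficients mod 11)
  leading term 4·x^3: subtract (4)·f(x) = 4·x^3 + 8·x^2 + 6·x + 8, leaving 2·x^2 + 8·x + 7 (coefficients mod 11)
The degree is now < 3, so this is the remainder. Hence a · b ≡ 2·x^2 + 8·x + 7 in F_11[x]/(f).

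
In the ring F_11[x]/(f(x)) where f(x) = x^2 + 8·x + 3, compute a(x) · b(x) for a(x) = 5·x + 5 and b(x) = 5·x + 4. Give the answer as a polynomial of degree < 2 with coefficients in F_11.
Multiply as integer polynomials: a · b = 25·x^2 + 45·x + 20. Reducing coefficients mod 11: a · b ≡ 3·x^2 + x + 9. Now divide by f(x) = x^2 + 8·x + 3 in F_11[x], eliminating the leading term at each step:
  leading term 3·x^2: subtract (3)·f(x) = 3·x^2 + 2·x + 9, leaving 10·x (coefficients mod 11)
The degree is now < 2, so this is the remainder. Hence a · b ≡ 10·x in F_11[x]/(f).

Final answer: a · b ≡ 10·x (mod f(x))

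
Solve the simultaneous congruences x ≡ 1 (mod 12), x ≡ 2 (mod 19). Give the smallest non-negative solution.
x ≡ 97 (mod 228); the representative in [0, 228) is 97

The moduli 12, 19 are pairwise coprime, so by the CRT there is a unique solution mod 12·19 = 228.
Solve by successive substitution. Start with x ≡ 1 (mod 12).
  Combine with x ≡ 2 (mod 19): write x = 1 + 12·t and require 1 + 12·t ≡ 2 (mod 19), i.e. 12·t ≡ 2 − 1 ≡ 1 (mod 19). Since 12^(−1) ≡ 8 (mod 19), t ≡ 8·1 ≡ 8 (mod 19). So x ≡ 1 + 12·8 = 97 (mod 228).
Unique solution in [0, 228): x = 97.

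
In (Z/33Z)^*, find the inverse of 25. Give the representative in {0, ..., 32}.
Apply the extended Euclidean algorithm to (33, 25), tracking rows (r, s, t) with s·33 + t·25 = r. Each division r_prev = q·r_cur + r_new produces the new row as (previous row) − q·(current row):
  row A: (33, 1, 0)   [1·33 + 0·25 = 33]
  row B: (25, 0, 1)   [0·33 + 1·25 = 25]
  33 = 1·25 + 8   → row C = row A − 1·row B = (8, 1, −1)   [check: 1·33 − 1·25 = 8]
  25 = 3·8 + 1   → row D = row B − 3·row C = (1, −3, 4)   [check: −3·33 + 4·25 = 1]
  8 = 8·1 + 0   → remainder 0, stop. gcd = 1 (last nonzero row D).
The gcd is 1, so 25 is invertible mod 33. The last nonzero row gives −3·33 + 4·25 = 1, so t = 4. So 25^(−1) ≡ 4 (mod 33). Verify: 25 · 4 = 100 ≡ 1 (mod 33). ✓

Final answer: 25^(−1) ≡ 4 (mod 33)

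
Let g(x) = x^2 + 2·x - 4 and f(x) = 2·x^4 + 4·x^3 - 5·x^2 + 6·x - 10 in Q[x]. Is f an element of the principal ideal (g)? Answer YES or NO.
In Q[x] the ideal (g) consists of all multiples of g, so f ∈ (g) iff g | f, i.e. iff the remainder of f on division by g is 0. Divide f by g (g is monic, so eliminate the leading term of the running remainder at each step):
  leading term 2·x^4: subtract (2·x^2)·g(x) = 2·x^4 + 4·x^3 - 8·x^2, leaving 3·x^2 + 6·x - 10
  leading term 3·x^2: subtract (3)·g(x) = 3·x^2 + 6·x - 12, leaving 2
The remainder r(x) = 2 ≠ 0 (and deg r < deg g), so g ∤ f, i.e. f ∉ (g).

Final answer: NO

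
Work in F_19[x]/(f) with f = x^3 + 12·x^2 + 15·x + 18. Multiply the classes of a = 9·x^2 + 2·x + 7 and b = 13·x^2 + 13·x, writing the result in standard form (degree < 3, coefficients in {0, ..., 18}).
a · b ≡ 4·x^2 + 9·x + 12 (mod f(x))

Multiply as integer polynomials: a · b = 117·x^4 + 143·x^3 + 117·x^2 + 91·x. Reducing coefficients mod 19: a · b ≡ 3·x^4 + 10·x^3 + 3·x^2 + 15·x. Now divide by f(x) = x^3 + 12·x^2 + 15·x + 18 in F_19[x], eliminating the leading term at each step:
  leading term 3·x^4: subtract (3·x)·f(x) = 3·x^4 + 17·x^3 + 7·x^2 + 16·x, leaving 12·x^3 + 15·x^2 + 18·x (coefficients mod 19)
  leading term 12·x^3: subtract (12)·f(x) = 12·x^3 + 11·x^2 + 9·x + 7, leaving 4·x^2 + 9·x + 12 (coefficients mod 19)
The degree is now < 3, so this is the remainder. Hence a · b ≡ 4·x^2 + 9·x + 12 in F_19[x]/(f).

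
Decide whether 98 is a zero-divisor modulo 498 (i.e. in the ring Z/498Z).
YES

gcd(98, 498) = 2 > 1, so 98 is not a unit in Z/498Z. In Z/nZ every nonzero non-unit is a zero-divisor: explicitly, take b = 498/gcd = 249 ≠ 0 (mod 498); then 98·249 = 24402 = 49·498, i.e. 98·249 ≡ 0 (mod 498). So 98 is a zero-divisor.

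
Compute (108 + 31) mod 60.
Reduce the summands first: 108 ≡ 48 (mod 60), so 108 + 31 ≡ 48 + 31 (mod 60). 48 + 31 = 79; 79 = 1·60 + 19, so (108 + 31) mod 60 = 19.

Final answer: 19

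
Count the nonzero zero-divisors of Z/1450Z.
Z/1450Z has 889 nonzero zero-divisors

In Z/1450Z each nonzero element is either a unit (gcd with 1450 is 1) or a zero-divisor (gcd > 1). The number of units is φ(1450): factorise 1450 = 2 · 5^2 · 29, so φ(1450) = (2 − 1) · (5^2 − 5^1) · (29 − 1) = 1 · 20 · 28 = 560. The nonzero elements number 1450 − 1 = 1449. Hence the nonzero zero-divisors number 1449 − 560 = 889.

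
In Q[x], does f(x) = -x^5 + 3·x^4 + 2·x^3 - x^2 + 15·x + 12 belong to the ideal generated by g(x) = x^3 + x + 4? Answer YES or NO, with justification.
In Q[x] the ideal (g) consists of all multiples of g, so f ∈ (g) iff g | f, i.e. iff the remainder of f on division by g is 0. Divide f by g (g is monic, so eliminate the leading term of the running remainder at each step):
  leading term -x^5: subtract (-x^2)·g(x) = -x^5 - x^3 - 4·x^2, leaving 3·x^4 + 3·x^3 + 3·x^2 + 15·x + 12
  leading term 3·x^4: subtract (3·x)·g(x) = 3·x^4 + 3·x^2 + 12·x, leaving 3·x^3 + 3·x + 12
  leading term 3·x^3: subtract (3)·g(x) = 3·x^3 + 3·x + 12, leaving 0
The remainder is 0, so f(x) = g(x) · h(x) with h(x) = -x^2 + 3·x + 3. Hence g | f, i.e. f ∈ (g).

Final answer: YES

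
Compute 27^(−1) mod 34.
27^(−1) ≡ 29 (mod 34)

Apply the extended Euclidean algorithm to (34, 27), tracking rows (r, s, t) with s·34 + t·27 = r. Each division r_prev = q·r_cur + r_new produces the new row as (previous row) − q·(current row):
  row A: (34, 1, 0)   [1·34 + 0·27 = 34]
  row B: (27, 0, 1)   [0·34 + 1·27 = 27]
  34 = 1·27 + 7   → row C = row A − 1·row B = (7, 1, −1)   [check: 1·34 − 1·27 = 7]
  27 = 3·7 + 6   → row D = row B − 3·row C = (6, −3, 4)   [check: −3·34 + 4·27 = 6]
  7 = 1·6 + 1   → row E = row C − 1·row D = (1, 4, −5)   [check: 4·34 − 5·27 = 1]
  6 = 6·1 + 0   → remainder 0, stop. gcd = 1 (last nonzero row E).
The gcd is 1, so 27 is invertible mod 34. The last nonzero row gives 4·34 − 5·27 = 1, so t = −5. So 27^(−1) ≡ −5 ≡ 29 (mod 34). Verify: 27 · 29 = 783 ≡ 1 (mod 34). ✓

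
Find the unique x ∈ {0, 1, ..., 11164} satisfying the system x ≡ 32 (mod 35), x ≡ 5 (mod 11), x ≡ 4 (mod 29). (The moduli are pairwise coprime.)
The moduli 35, 11, 29 are pairwise coprime, so by the CRT there is a unique solution mod 35·11·29 = 11165.
Solve by successive substitution. Start with x ≡ 32 (mod 35).
  Combine with x ≡ 5 (mod 11): write x = 32 + 35·t and require 32 + 35·t ≡ 5 (mod 11), i.e. 35·t ≡ 5 − 32 ≡ 6 (mod 11). Since 35^(−1) ≡ 6 (mod 11) (35 ≡ 2 (mod 11)), t ≡ 6·6 ≡ 3 (mod 11). So x ≡ 32 + 35·3 = 137 (mod 385).
  Combine with x ≡ 4 (mod 29): write x = 137 + 385·t and require 137 + 385·t ≡ 4 (mod 29), i.e. 385·t ≡ 4 − 137 ≡ 12 (mod 29). Since 385^(−1) ≡ 11 (mod 29) (385 ≡ 8 (mod 29)), t ≡ 11·12 ≡ 16 (mod 29). So x ≡ 137 + 385·16 = 6297 (mod 11165).
Unique solution in [0, 11165): x = 6297.

Final answer: x ≡ 6297 (mod 11165); the representative in [0, 11165) is 6297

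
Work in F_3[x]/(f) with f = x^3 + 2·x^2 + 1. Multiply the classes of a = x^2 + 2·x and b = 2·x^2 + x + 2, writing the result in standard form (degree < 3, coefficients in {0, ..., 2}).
a · b ≡ 2·x^2 + 2·x + 2 (mod f(x))

Multiply as integer polynomials: a · b = 2·x^4 + 5·x^3 + 4·x^2 + 4·x. Reducing coefficients mod 3: a · b ≡ 2·x^4 + 2·x^3 + x^2 + x. Now divide by f(x) = x^3 + 2·x^2 + 1 in F_3[x], eliminating the leading term at each step:
  leading term 2·x^4: subtract (2·x)·f(x) = 2·x^4 + x^3 + 2·x, leaving x^3 + x^2 + 2·x (coefficients mod 3)
  leading term x^3: subtract (1)·f(x) = x^3 + 2·x^2 + 1, leaving 2·x^2 + 2·x + 2 (coefficients mod 3)
The degree is now < 3, so this is the remainder. Hence a · b ≡ 2·x^2 + 2·x + 2 in F_3[x]/(f).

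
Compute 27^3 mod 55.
Use repeated squaring. Binary(3) = 11. Walk through the bits of the exponent 3 left-to-right: at each bit after the leading one, square the running value, then multiply by 27 if the bit is 1 (always reducing mod 55):
  bit 1 = 1 (leading): start with 27.
  bit 2 = 1: square 27^2 = 729 ≡ 14; bit is 1, so multiply 14·27 = 378 ≡ 48 (mod 55).
Final value: 27^3 ≡ 48 (mod 55).

Final answer: 48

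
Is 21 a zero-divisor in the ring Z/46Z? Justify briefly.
gcd(21, 46) = 1, so 21 is a unit in Z/46Z (it has a multiplicative inverse). A unit cannot be a zero-divisor: if 21·b ≡ 0 then multiplying both sides by 21^(−1) gives b ≡ 0. So 21 is not a zero-divisor.

Final answer: NO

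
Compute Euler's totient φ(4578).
φ(4578) = 1296

φ is multiplicative, with φ(p^e) = p^e − p^(e−1). Factorise 4578 = 2 · 3 · 7 · 109. Then
  φ(4578) = (2 − 1) · (3 − 1) · (7 − 1) · (109 − 1) = 1 · 2 · 6 · 108 = 1296.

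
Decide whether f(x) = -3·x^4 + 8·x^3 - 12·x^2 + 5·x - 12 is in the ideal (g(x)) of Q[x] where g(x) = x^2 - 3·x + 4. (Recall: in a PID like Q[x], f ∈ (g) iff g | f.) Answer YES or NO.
YES

In Q[x] the ideal (g) consists of all multiples of g, so f ∈ (g) iff g | f, i.e. iff the remainder of f on division by g is 0. Divide f by g (g is monic, so eliminate the leading term of the running remainder at each step):
  leading term -3·x^4: subtract (-3·x^2)·g(x) = -3·x^4 + 9·x^3 - 12·x^2, leaving -x^3 + 5·x - 12
  leading term -x^3: subtract (-x)·g(x) = -x^3 + 3·x^2 - 4·x, leaving -3·x^2 + 9·x - 12
  leading term -3·x^2: subtract (-3)·g(x) = -3·x^2 + 9·x - 12, leaving 0
The remainder is 0, so f(x) = g(x) · h(x) with h(x) = -3·x^2 - x - 3. Hence g | f, i.e. f ∈ (g).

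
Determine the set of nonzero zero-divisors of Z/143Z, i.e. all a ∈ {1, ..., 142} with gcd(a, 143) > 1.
An element a ∈ Z/143Z (with a ≠ 0) is a zero-divisor iff gcd(a, 143) > 1 (because a is a unit precisely when gcd(a, n) = 1, and in Z/nZ every nonzero, non-unit element is a zero-divisor). Scan a = 1, ..., 142 and keep those with gcd(a, 143) > 1:
  gcd(11, 143) = 11, gcd(13, 143) = 13, gcd(22, 143) = 11, gcd(26, 143) = 13, gcd(33, 143) = 11, gcd(39, 143) = 13, gcd(44, 143) = 11, gcd(52, 143) = 13, gcd(55, 143) = 11, gcd(65, 143) = 13, gcd(66, 143) = 11, gcd(77, 143) = 11, gcd(78, 143) = 13, gcd(88, 143) = 11, gcd(91, 143) = 13, gcd(99, 143) = 11, gcd(104, 143) = 13, gcd(110, 143) = 11, gcd(117, 143) = 13, gcd(121, 143) = 11, gcd(130, 143) = 13, gcd(132, 143) = 11.
All other a ∈ {1, ..., 142} have gcd(a, 143) = 1 and are units. So the nonzero zero-divisors are exactly the 22 values of a appearing in this scan.

Final answer: nonzero zero-divisors of Z/143Z = {11, 13, 22, 26, 33, 39, 44, 52, 55, 65, 66, 77, 78, 88, 91, 99, 104, 110, 117, 121, 130, 132}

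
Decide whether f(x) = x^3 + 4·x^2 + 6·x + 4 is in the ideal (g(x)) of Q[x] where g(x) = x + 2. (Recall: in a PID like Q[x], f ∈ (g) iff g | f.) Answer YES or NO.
In Q[x] the ideal (g) consists of all multiples of g, so f ∈ (g) iff g | f, i.e. iff the remainder of f on division by g is 0. Divide f by g (g is monic, so eliminate the leading term of the running remainder at each step):
  leading term x^3: subtract (x^2)·g(x) = x^3 + 2·x^2, leaving 2·x^2 + 6·x + 4
  leading term 2·x^2: subtract (2·x)·g(x) = 2·x^2 + 4·x, leaving 2·x + 4
  leading term 2·x: subtract (2)·g(x) = 2·x + 4, leaving 0
The remainder is 0, so f(x) = g(x) · h(x) with h(x) = x^2 + 2·x + 2. Hence g | f, i.e. f ∈ (g).

Final answer: YES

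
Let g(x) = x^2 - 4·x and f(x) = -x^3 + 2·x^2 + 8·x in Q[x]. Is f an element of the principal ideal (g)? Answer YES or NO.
YES

In Q[x] the ideal (g) consists of all multiples of g, so f ∈ (g) iff g | f, i.e. iff the remainder of f on division by g is 0. Divide f by g (g is monic, so eliminate the leading term of the running remainder at each step):
  leading term -x^3: subtract (-x)·g(x) = -x^3 + 4·x^2, leaving -2·x^2 + 8·x
  leading term -2·x^2: subtract (-2)·g(x) = -2·x^2 + 8·x, leaving 0
The remainder is 0, so f(x) = g(x) · h(x) with h(x) = -x - 2. Hence g | f, i.e. f ∈ (g).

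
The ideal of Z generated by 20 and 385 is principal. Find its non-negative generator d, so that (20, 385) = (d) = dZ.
(20, 385) = (5); d = 5

In the PID Z, (a, b) is generated by gcd(a, b). Compute gcd(385, 20) with the extended Euclidean algorithm, tracking rows (r, s, t) with s·385 + t·20 = r:
  row A: (385, 1, 0)   [1·385 + 0·20 = 385]
  row B: (20, 0, 1)   [0·385 + 1·20 = 20]
  385 = 19·20 + 5   → row C = row A − 19·row B = (5, 1, −19)   [check: 1·385 − 19·20 = 5]
  20 = 4·5 + 0   → remainder 0, stop. gcd = 5 (last nonzero row C).
So gcd(20, 385) = 5, with Bézout identity 1·385 − 19·20 = 5. Containment (⊇): the Bézout identity exhibits 5 as an element of (20, 385), giving (5) ⊆ (20, 385). Containment (⊆): since 5 | 20 and 5 | 385 (20 = 5·4, 385 = 5·77), every Z-linear combination of 20 and 385 is divisible by 5, so (20, 385) ⊆ (5). Therefore (20, 385) = (5), d = 5.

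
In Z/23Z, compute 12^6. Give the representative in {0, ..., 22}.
Use repeated squaring. Binary(6) = 110. Walk through the bits of the exponent 6 left-to-right: at each bit after the leading one, square the running value, then multiply by 12 if the bit is 1 (always reducing mod 23):
  bit 1 = 1 (leading): start with 12.
  bit 2 = 1: square 12^2 = 144 ≡ 6; bit is 1, so multiply 6·12 = 72 ≡ 3 (mod 23).
  bit 3 = 0: square 3^2 = 9 (mod 23).
Final value: 12^6 ≡ 9 (mod 23).

Final answer: 9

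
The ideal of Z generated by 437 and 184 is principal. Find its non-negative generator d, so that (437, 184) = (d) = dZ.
(437, 184) = (23); d = 23

In the PID Z, (a, b) is generated by gcd(a, b). Compute gcd(437, 184) with the extended Euclidean algorithm, tracking rows (r, s, t) with s·437 + t·184 = r:
  row A: (437, 1, 0)   [1·437 + 0·184 = 437]
  row B: (184, 0, 1)   [0·437 + 1·184 = 184]
  437 = 2·184 + 69   → row C = row A − 2·row B = (69, 1, −2)   [check: 1·437 − 2·184 = 69]
  184 = 2·69 + 46   → row D = row B − 2·row C = (46, −2, 5)   [check: −2·437 + 5·184 = 46]
  69 = 1·46 + 23   → row E = row C − 1·row D = (23, 3, −7)   [check: 3·437 − 7·184 = 23]
  46 = 2·23 + 0   → remainder 0, stop. gcd = 23 (last nonzero row E).
So gcd(437, 184) = 23, with Bézout identity 3·437 − 7·184 = 23. Containment (⊇): the Bézout identity exhibits 23 as an element of (437, 184), giving (23) ⊆ (437, 184). Containment (⊆): since 23 | 437 and 23 | 184 (437 = 23·19, 184 = 23·8), every Z-linear combination of 437 and 184 is divisible by 23, so (437, 184) ⊆ (23). Therefore (437, 184) = (23), d = 23.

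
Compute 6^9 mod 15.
6

Use repeated squaring. Binary(9) = 1001. Walk through the bits of the exponent 9 left-to-right: at each bit after the leading one, square the running value, then multiply by 6 if the bit is 1 (always reducing mod 15):
  bit 1 = 1 (leading): start with 6.
  bit 2 = 0: square 6^2 = 36 ≡ 6 (mod 15).
  bit 3 = 0: square 6^2 = 36 ≡ 6 (mod 15).
  bit 4 = 1: square 6^2 = 36 ≡ 6; bit is 1, so multiply 6·6 = 36 ≡ 6 (mod 15).
Final value: 6^9 ≡ 6 (mod 15).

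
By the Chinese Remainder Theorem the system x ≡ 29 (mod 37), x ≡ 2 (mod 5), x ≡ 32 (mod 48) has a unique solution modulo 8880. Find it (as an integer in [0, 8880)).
The moduli 37, 5, 48 are pairwise coprime, so by the CRT there is a unique solution mod 37·5·48 = 8880.
Solve by successive substitution. Start with x ≡ 29 (mod 37).
  Combine with x ≡ 2 (mod 5): write x = 29 + 37·t and require 29 + 37·t ≡ 2 (mod 5), i.e. 37·t ≡ 2 − 29 ≡ 3 (mod 5). Since 37^(−1) ≡ 3 (mod 5) (37 ≡ 2 (mod 5)), t ≡ 3·3 ≡ 4 (mod 5). So x ≡ 29 + 37·4 = 177 (mod 185).
  Combine with x ≡ 32 (mod 48): write x = 177 + 185·t and require 177 + 185·t ≡ 32 (mod 48), i.e. 185·t ≡ 32 − 177 ≡ 47 (mod 48). Since 185^(−1) ≡ 41 (mod 48) (185 ≡ 41 (mod 48)), t ≡ 41·47 ≡ 7 (mod 48). So x ≡ 177 + 185·7 = 1472 (mod 8880).
Unique solution in [0, 8880): x = 1472.

Final answer: x ≡ 1472 (mod 8880); the representative in [0, 8880) is 1472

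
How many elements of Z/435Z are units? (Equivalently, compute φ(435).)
An element a ∈ Z/435Z is a unit iff gcd(a, 435) = 1, so the number of units is φ(435). φ is multiplicative, with φ(p^e) = p^e − p^(e−1). Factorise 435 = 3 · 5 · 29. Then
  φ(435) = (3 − 1) · (5 − 1) · (29 − 1) = 2 · 4 · 28 = 224.

Final answer: Z/435Z has φ(435) = 224 units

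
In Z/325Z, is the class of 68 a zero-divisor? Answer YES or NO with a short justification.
gcd(68, 325) = 1, so 68 is a unit in Z/325Z (it has a multiplicative inverse). A unit cannot be a zero-divisor: if 68·b ≡ 0 then multiplying both sides by 68^(−1) gives b ≡ 0. So 68 is not a zero-divisor.

Final answer: NO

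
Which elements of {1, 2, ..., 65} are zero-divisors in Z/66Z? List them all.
nonzero zero-divisors of Z/66Z = {2, 3, 4, 6, 8, 9, 10, 11, 12, 14, 15, 16, 18, 20, 21, 22, 24, 26, 27, 28, 30, 32, 33, 34, 36, 38, 39, 40, 42, 44, 45, 46, 48, 50, 51, 52, 54, 55, 56, 57, 58, 60, 62, 63, 64}

An element a ∈ Z/66Z (with a ≠ 0) is a zero-divisor iff gcd(a, 66) > 1 (because a is a unit precisely when gcd(a, n) = 1, and in Z/nZ every nonzero, non-unit element is a zero-divisor). Scan a = 1, ..., 65 and keep those with gcd(a, 66) > 1:
  gcd(2, 66) = 2, gcd(3, 66) = 3, gcd(4, 66) = 2, gcd(6, 66) = 6, gcd(8, 66) = 2, gcd(9, 66) = 3, gcd(10, 66) = 2, gcd(11, 66) = 11, gcd(12, 66) = 6, gcd(14, 66) = 2, gcd(15, 66) = 3, gcd(16, 66) = 2, gcd(18, 66) = 6, gcd(20, 66) = 2, gcd(21, 66) = 3, gcd(22, 66) = 22, gcd(24, 66) = 6, gcd(26, 66) = 2, gcd(27, 66) = 3, gcd(28, 66) = 2, gcd(30, 66) = 6, gcd(32, 66) = 2, gcd(33, 66) = 33, gcd(34, 66) = 2, gcd(36, 66) = 6, gcd(38, 66) = 2, gcd(39, 66) = 3, gcd(40, 66) = 2, gcd(42, 66) = 6, gcd(44, 66) = 22, gcd(45, 66) = 3, gcd(46, 66) = 2, gcd(48, 66) = 6, gcd(50, 66) = 2, gcd(51, 66) = 3, gcd(52, 66) = 2, gcd(54, 66) = 6, gcd(55, 66) = 11, gcd(56, 66) = 2, gcd(57, 66) = 3, gcd(58, 66) = 2, gcd(60, 66) = 6, gcd(62, 66) = 2, gcd(63, 66) = 3, gcd(64, 66) = 2.
All other a ∈ {1, ..., 65} have gcd(a, 66) = 1 and are units. So the nonzero zero-divisors are exactly the 45 values of a appearing in this scan.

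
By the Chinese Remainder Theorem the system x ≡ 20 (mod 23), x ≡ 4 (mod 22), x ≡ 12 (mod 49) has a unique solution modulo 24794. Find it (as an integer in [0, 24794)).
x ≡ 23434 (mod 24794); the representative in [0, 24794) is 23434

The moduli 23, 22, 49 are pairwise coprime, so by the CRT there is a unique solution mod 23·22·49 = 24794.
Solve by successive substitution. Start with x ≡ 20 (mod 23).
  Combine with x ≡ 4 (mod 22): write x = 20 + 23·t and require 20 + 23·t ≡ 4 (mod 22), i.e. 23·t ≡ 4 − 20 ≡ 6 (mod 22). Since 23^(−1) ≡ 1 (mod 22) (23 ≡ 1 (mod 22)), t ≡ 1·6 ≡ 6 (mod 22). So x ≡ 20 + 23·6 = 158 (mod 506).
  Combine with x ≡ 12 (mod 49): write x = 158 + 506·t and require 158 + 506·t ≡ 12 (mod 49), i.e. 506·t ≡ 12 − 158 ≡ 1 (mod 49). Since 506^(−1) ≡ 46 (mod 49) (506 ≡ 16 (mod 49)), t ≡ 46·1 ≡ 46 (mod 49). So x ≡ 158 + 506·46 = 23434 (mod 24794).
Unique solution in [0, 24794): x = 23434.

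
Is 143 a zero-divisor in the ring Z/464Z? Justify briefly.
gcd(143, 464) = 1, so 143 is a unit in Z/464Z (it has a multiplicative inverse). A unit cannot be a zero-divisor: if 143·b ≡ 0 then multiplying both sides by 143^(−1) gives b ≡ 0. So 143 is not a zero-divisor.

Final answer: NO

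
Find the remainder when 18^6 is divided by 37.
11

Use repeated squaring. Binary(6) = 110. Walk through the bits of the exponent 6 left-to-right: at each bit after the leading one, square the running value, then multiply by 18 if the bit is 1 (always reducing mod 37):
  bit 1 = 1 (leading): start with 18.
  bit 2 = 1: square 18^2 = 324 ≡ 28; bit is 1, so multiply 28·18 = 504 ≡ 23 (mod 37).
  bit 3 = 0: square 23^2 = 529 ≡ 11 (mod 37).
Final value: 18^6 ≡ 11 (mod 37).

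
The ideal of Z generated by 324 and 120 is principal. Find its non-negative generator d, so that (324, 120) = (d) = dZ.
(324, 120) = (12); d = 12

In the PID Z, (a, b) is generated by gcd(a, b). Compute gcd(324, 120) with the extended Euclidean algorithm, tracking rows (r, s, t) with s·324 + t·120 = r:
  row A: (324, 1, 0)   [1·324 + 0·120 = 324]
  row B: (120, 0, 1)   [0·324 + 1·120 = 120]
  324 = 2·120 + 84   → row C = row A − 2·row B = (84, 1, −2)   [check: 1·324 − 2·120 = 84]
  120 = 1·84 + 36   → row D = row B − 1·row C = (36, −1, 3)   [check: −1·324 + 3·120 = 36]
  84 = 2·36 + 12   → row E = row C − 2·row D = (12, 3, −8)   [check: 3·324 − 8·120 = 12]
  36 = 3·12 + 0   → remainder 0, stop. gcd = 12 (last nonzero row E).
So gcd(324, 120) = 12, with Bézout identity 3·324 − 8·120 = 12. Containment (⊇): the Bézout identity exhibits 12 as an element of (324, 120), giving (12) ⊆ (324, 120). Containment (⊆): since 12 | 324 and 12 | 120 (324 = 12·27, 120 = 12·10), every Z-linear combination of 324 and 120 is divisible by 12, so (324, 120) ⊆ (12). Therefore (324, 120) = (12), d = 12.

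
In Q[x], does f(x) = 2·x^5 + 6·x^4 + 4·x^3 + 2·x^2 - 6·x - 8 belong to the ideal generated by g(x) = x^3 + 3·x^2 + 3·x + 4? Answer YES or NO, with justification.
In Q[x] the ideal (g) consists of all multiples of g, so f ∈ (g) iff g | f, i.e. iff the remainder of f on division by g is 0. Divide f by g (g is monic, so eliminate the leading term of the running remainder at each step):
  leading term 2·x^5: subtract (2·x^2)·g(x) = 2·x^5 + 6·x^4 + 6·x^3 + 8·x^2, leaving -2·x^3 - 6·x^2 - 6·x - 8
  leading term -2·x^3: subtract (-2)·g(x) = -2·x^3 - 6·x^2 - 6·x - 8, leaving 0
The remainder is 0, so f(x) = g(x) · h(x) with h(x) = 2·x^2 - 2. Hence g | f, i.e. f ∈ (g).

Final answer: YES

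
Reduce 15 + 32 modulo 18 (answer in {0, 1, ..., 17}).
11

Reduce the summands first: 32 ≡ 14 (mod 18), so 15 + 32 ≡ 15 + 14 (mod 18). 15 + 14 = 29; 29 = 1·18 + 11, so (15 + 32) mod 18 = 11.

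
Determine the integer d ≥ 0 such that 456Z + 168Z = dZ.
(456, 168) = (24); d = 24

In the PID Z, (a, b) is generated by gcd(a, b). Compute gcd(456, 168) with the extended Euclidean algorithm, tracking rows (r, s, t) with s·456 + t·168 = r:
  row A: (456, 1, 0)   [1·456 + 0·168 = 456]
  row B: (168, 0, 1)   [0·456 + 1·168 = 168]
  456 = 2·168 + 120   → row C = row A − 2·row B = (120, 1, −2)   [check: 1·456 − 2·168 = 120]
  168 = 1·120 + 48   → row D = row B − 1·row C = (48, −1, 3)   [check: −1·456 + 3·168 = 48]
  120 = 2·48 + 24   → row E = row C − 2·row D = (24, 3, −8)   [check: 3·456 − 8·168 = 24]
  48 = 2·24 + 0   → remainder 0, stop. gcd = 24 (last nonzero row E).
So gcd(456, 168) = 24, with Bézout identity 3·456 − 8·168 = 24. Containment (⊇): the Bézout identity exhibits 24 as an element of (456, 168), giving (24) ⊆ (456, 168). Containment (⊆): since 24 | 456 and 24 | 168 (456 = 24·19, 168 = 24·7), every Z-linear combination of 456 and 168 is divisible by 24, so (456, 168) ⊆ (24). Therefore (456, 168) = (24), d = 24.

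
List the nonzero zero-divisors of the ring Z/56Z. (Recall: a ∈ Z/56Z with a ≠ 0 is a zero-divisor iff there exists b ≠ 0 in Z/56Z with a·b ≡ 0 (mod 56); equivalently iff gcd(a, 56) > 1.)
An element a ∈ Z/56Z (with a ≠ 0) is a zero-divisor iff gcd(a, 56) > 1 (because a is a unit precisely when gcd(a, n) = 1, and in Z/nZ every nonzero, non-unit element is a zero-divisor). Scan a = 1, ..., 55 and keep those with gcd(a, 56) > 1:
  gcd(2, 56) = 2, gcd(4, 56) = 4, gcd(6, 56) = 2, gcd(7, 56) = 7, gcd(8, 56) = 8, gcd(10, 56) = 2, gcd(12, 56) = 4, gcd(14, 56) = 14, gcd(16, 56) = 8, gcd(18, 56) = 2, gcd(20, 56) = 4, gcd(21, 56) = 7, gcd(22, 56) = 2, gcd(24, 56) = 8, gcd(26, 56) = 2, gcd(28, 56) = 28, gcd(30, 56) = 2, gcd(32, 56) = 8, gcd(34, 56) = 2, gcd(35, 56) = 7, gcd(36, 56) = 4, gcd(38, 56) = 2, gcd(40, 56) = 8, gcd(42, 56) = 14, gcd(44, 56) = 4, gcd(46, 56) = 2, gcd(48, 56) = 8, gcd(49, 56) = 7, gcd(50, 56) = 2, gcd(52, 56) = 4, gcd(54, 56) = 2.
All other a ∈ {1, ..., 55} have gcd(a, 56) = 1 and are units. So the nonzero zero-divisors are exactly the 31 values of a appearing in this scan.

Final answer: nonzero zero-divisors of Z/56Z = {2, 4, 6, 7, 8, 10, 12, 14, 16, 18, 20, 21, 22, 24, 26, 28, 30, 32, 34, 35, 36, 38, 40, 42, 44, 46, 48, 49, 50, 52, 54}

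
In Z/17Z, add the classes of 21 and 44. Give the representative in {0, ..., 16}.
Reduce the summands first: 21 ≡ 4, 44 ≡ 10 (mod 17), so 21 + 44 ≡ 4 + 10 (mod 17). 4 + 10 = 14; 14 = 0·17 + 14, so (21 + 44) mod 17 = 14.

Final answer: 14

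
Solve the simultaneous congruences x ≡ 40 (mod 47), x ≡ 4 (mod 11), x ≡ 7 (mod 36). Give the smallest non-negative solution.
The moduli 47, 11, 36 are pairwise coprime, so by the CRT there is a unique solution mod 47·11·36 = 18612.
Solve by successive substitution. Start with x ≡ 40 (mod 47).
  Combine with x ≡ 4 (mod 11): write x = 40 + 47·t and require 40 + 47·t ≡ 4 (mod 11), i.e. 47·t ≡ 4 − 40 ≡ 8 (mod 11). Since 47^(−1) ≡ 4 (mod 11) (47 ≡ 3 (mod 11)), t ≡ 4·8 ≡ 10 (mod 11). So x ≡ 40 + 47·10 = 510 (mod 517).
  Combine with x ≡ 7 (mod 36): write x = 510 + 517·t and require 510 + 517·t ≡ 7 (mod 36), i.e. 517·t ≡ 7 − 510 ≡ 1 (mod 36). Since 517^(−1) ≡ 25 (mod 36) (517 ≡ 13 (mod 36)), t ≡ 25·1 ≡ 25 (mod 36). So x ≡ 510 + 517·25 = 13435 (mod 18612).
Unique solution in [0, 18612): x = 13435.

Final answer: x ≡ 13435 (mod 18612); the representative in [0, 18612) is 13435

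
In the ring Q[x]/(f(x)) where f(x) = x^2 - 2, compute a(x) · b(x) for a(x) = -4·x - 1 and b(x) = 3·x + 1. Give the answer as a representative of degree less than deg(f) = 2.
First multiply in Q[x] without reducing: a · b = -12·x^2 - 7·x - 1. Now divide by f(x) = x^2 - 2, eliminating the leading term at each step:
  leading term -12·x^2: subtract (-12)·f(x) = 24 - 12·x^2, leaving -7·x - 25
The degree is now < 2, so this is the remainder. Hence a · b ≡ -7·x - 25 in Q[x]/(f).

Final answer: a · b ≡ -7·x - 25 (mod f(x))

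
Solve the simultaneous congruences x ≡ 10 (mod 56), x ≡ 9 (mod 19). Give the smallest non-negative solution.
The moduli 56, 19 are pairwise coprime, so by the CRT there is a unique solution mod 56·19 = 1064.
Solve by successive substitution. Start with x ≡ 10 (mod 56).
  Combine with x ≡ 9 (mod 19): write x = 10 + 56·t and require 10 + 56·t ≡ 9 (mod 19), i.e. 56·t ≡ 9 − 10 ≡ 18 (mod 19). Since 56^(−1) ≡ 18 (mod 19) (56 ≡ 18 (mod 19)), t ≡ 18·18 ≡ 1 (mod 19). So x ≡ 10 + 56·1 = 66 (mod 1064).
Unique solution in [0, 1064): x = 66.

Final answer: x ≡ 66 (mod 1064); the representative in [0, 1064) is 66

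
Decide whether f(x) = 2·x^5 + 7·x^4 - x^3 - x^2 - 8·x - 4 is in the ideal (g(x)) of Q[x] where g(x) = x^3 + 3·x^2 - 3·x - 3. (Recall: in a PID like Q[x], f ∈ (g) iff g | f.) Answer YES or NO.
In Q[x] the ideal (g) consists of all multiples of g, so f ∈ (g) iff g | f, i.e. iff the remainder of f on division by g is 0. Divide f by g (g is monic, so eliminate the leading term of the running remainder at each step):
  leading term 2·x^5: subtract (2·x^2)·g(x) = 2·x^5 + 6·x^4 - 6·x^3 - 6·x^2, leaving x^4 + 5·x^3 + 5·x^2 - 8·x - 4
  leading term x^4: subtract (x)·g(x) = x^4 + 3·x^3 - 3·x^2 - 3·x, leaving 2·x^3 + 8·x^2 - 5·x - 4
  leading term 2·x^3: subtract (2)·g(x) = 2·x^3 + 6·x^2 - 6·x - 6, leaving 2·x^2 + x + 2
The remainder r(x) = 2·x^2 + x + 2 ≠ 0 (and deg r < deg g), so g ∤ f, i.e. f ∉ (g).

Final answer: NO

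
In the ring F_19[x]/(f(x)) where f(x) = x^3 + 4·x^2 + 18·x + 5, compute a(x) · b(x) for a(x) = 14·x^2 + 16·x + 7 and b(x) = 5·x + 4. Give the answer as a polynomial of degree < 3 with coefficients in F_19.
a · b ≡ 8·x^2 + 17·x + 1 (mod f(x))

Multiply as integer polynomials: a · b = 70·x^3 + 136·x^2 + 99·x + 28. Reducing coefficients mod 19: a · b ≡ 13·x^3 + 3·x^2 + 4·x + 9. Now divide by f(x) = x^3 + 4·x^2 + 18·x + 5 in F_19[x], eliminating the leading term at each step:
  leading term 13·x^3: subtract (13)·f(x) = 13·x^3 + 14·x^2 + 6·x + 8, leaving 8·x^2 + 17·x + 1 (coefficients mod 19)
The degree is now < 3, so this is the remainder. Hence a · b ≡ 8·x^2 + 17·x + 1 in F_19[x]/(f).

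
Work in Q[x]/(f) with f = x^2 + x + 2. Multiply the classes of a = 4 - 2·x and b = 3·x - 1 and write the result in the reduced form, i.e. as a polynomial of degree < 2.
First multiply in Q[x] without reducing: a · b = -6·x^2 + 14·x - 4. Now divide by f(x) = x^2 + x + 2, eliminating the leading term at each step:
  leading term -6·x^2: subtract (-6)·f(x) = -6·x^2 - 6·x - 12, leaving 20·x + 8
The degree is now < 2, so this is the remainder. Hence a · b ≡ 20·x + 8 in Q[x]/(f).

Final answer: a · b ≡ 20·x + 8 (mod f(x))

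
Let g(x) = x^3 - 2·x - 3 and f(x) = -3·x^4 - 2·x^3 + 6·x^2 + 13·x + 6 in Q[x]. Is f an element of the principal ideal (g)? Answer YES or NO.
YES

In Q[x] the ideal (g) consists of all multiples of g, so f ∈ (g) iff g | f, i.e. iff the remainder of f on division by g is 0. Divide f by g (g is monic, so eliminate the leading term of the running remainder at each step):
  leading term -3·x^4: subtract (-3·x)·g(x) = -3·x^4 + 6·x^2 + 9·x, leaving -2·x^3 + 4·x + 6
  leading term -2·x^3: subtract (-2)·g(x) = -2·x^3 + 4·x + 6, leaving 0
The remainder is 0, so f(x) = g(x) · h(x) with h(x) = -3·x - 2. Hence g | f, i.e. f ∈ (g).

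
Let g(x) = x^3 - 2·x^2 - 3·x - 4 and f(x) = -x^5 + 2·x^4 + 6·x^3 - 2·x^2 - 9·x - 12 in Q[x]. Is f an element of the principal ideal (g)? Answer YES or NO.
YES

In Q[x] the ideal (g) consists of all multiples of g, so f ∈ (g) iff g | f, i.e. iff the remainder of f on division by g is 0. Divide f by g (g is monic, so eliminate the leading term of the running remainder at each step):
  leading term -x^5: subtract (-x^2)·g(x) = -x^5 + 2·x^4 + 3·x^3 + 4·x^2, leaving 3·x^3 - 6·x^2 - 9·x - 12
  leading term 3·x^3: subtract (3)·g(x) = 3·x^3 - 6·x^2 - 9·x - 12, leaving 0
The remainder is 0, so f(x) = g(x) · h(x) with h(x) = 3 - x^2. Hence g | f, i.e. f ∈ (g).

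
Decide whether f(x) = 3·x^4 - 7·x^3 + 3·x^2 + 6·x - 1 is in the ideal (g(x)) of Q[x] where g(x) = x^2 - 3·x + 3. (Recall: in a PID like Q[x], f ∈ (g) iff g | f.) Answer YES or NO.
In Q[x] the ideal (g) consists of all multiples of g, so f ∈ (g) iff g | f, i.e. iff the remainder of f on division by g is 0. Divide f by g (g is monic, so eliminate the leading term of the running remainder at each step):
  leading term 3·x^4: subtract (3·x^2)·g(x) = 3·x^4 - 9·x^3 + 9·x^2, leaving 2·x^3 - 6·x^2 + 6·x - 1
  leading term 2·x^3: subtract (2·x)·g(x) = 2·x^3 - 6·x^2 + 6·x, leaving -1
The remainder r(x) = -1 ≠ 0 (and deg r < deg g), so g ∤ f, i.e. f ∉ (g).

Final answer: NO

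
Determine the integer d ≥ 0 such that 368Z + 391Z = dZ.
(368, 391) = (23); d = 23

In the PID Z, (a, b) is generated by gcd(a, b). Compute gcd(391, 368) with the extended Euclidean algorithm, tracking rows (r, s, t) with s·391 + t·368 = r:
  row A: (391, 1, 0)   [1·391 + 0·368 = 391]
  row B: (368, 0, 1)   [0·391 + 1·368 = 368]
  391 = 1·368 + 23   → row C = row A − 1·row B = (23, 1, −1)   [check: 1·391 − 1·368 = 23]
  368 = 16·23 + 0   → remainder 0, stop. gcd = 23 (last nonzero row C).
So gcd(368, 391) = 23, with Bézout identity 1·391 − 1·368 = 23. Containment (⊇): the Bézout identity exhibits 23 as an element of (368, 391), giving (23) ⊆ (368, 391). Containment (⊆): since 23 | 368 and 23 | 391 (368 = 23·16, 391 = 23·17), every Z-linear combination of 368 and 391 is divisible by 23, so (368, 391) ⊆ (23). Therefore (368, 391) = (23), d = 23.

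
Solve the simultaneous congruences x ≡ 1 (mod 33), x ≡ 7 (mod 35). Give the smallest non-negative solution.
The moduli 33, 35 are pairwise coprime, so by the CRT there is a unique solution mod 33·35 = 1155.
Solve by successive substitution. Start with x ≡ 1 (mod 33).
  Combine with x ≡ 7 (mod 35): write x = 1 + 33·t and require 1 + 33·t ≡ 7 (mod 35), i.e. 33·t ≡ 7 − 1 ≡ 6 (mod 35). Since 33^(−1) ≡ 17 (mod 35), t ≡ 17·6 ≡ 32 (mod 35). So x ≡ 1 + 33·32 = 1057 (mod 1155).
Unique solution in [0, 1155): x = 1057.

Final answer: x ≡ 1057 (mod 1155); the representative in [0, 1155) is 1057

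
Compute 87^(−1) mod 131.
Apply the extended Euclidean algorithm to (131, 87), tracking rows (r, s, t) with s·131 + t·87 = r. Each division r_prev = q·r_cur + r_new produces the new row as (previous row) − q·(current row):
  row A: (131, 1, 0)   [1·131 + 0·87 = 131]
  row B: (87, 0, 1)   [0·131 + 1·87 = 87]
  131 = 1·87 + 44   → row C = row A − 1·row B = (44, 1, −1)   [check: 1·131 − 1·87 = 44]
  87 = 1·44 + 43   → row D = row B − 1·row C = (43, −1, 2)   [check: −1·131 + 2·87 = 43]
  44 = 1·43 + 1   → row E = row C − 1·row D = (1, 2, −3)   [check: 2·131 − 3·87 = 1]
  43 = 43·1 + 0   → remainder 0, stop. gcd = 1 (last nonzero row E).
The gcd is 1, so 87 is invertible mod 131. The last nonzero row gives 2·131 − 3·87 = 1, so t = −3. So 87^(−1) ≡ −3 ≡ 128 (mod 131). Verify: 87 · 128 = 11136 ≡ 1 (mod 131). ✓

Final answer: 87^(−1) ≡ 128 (mod 131)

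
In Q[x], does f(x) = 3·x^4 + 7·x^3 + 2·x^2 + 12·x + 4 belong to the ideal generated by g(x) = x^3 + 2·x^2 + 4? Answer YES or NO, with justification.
In Q[x] the ideal (g) consists of all multiples of g, so f ∈ (g) iff g | f, i.e. iff the remainder of f on division by g is 0. Divide f by g (g is monic, so eliminate the leading term of the running remainder at each step):
  leading term 3·x^4: subtract (3·x)·g(x) = 3·x^4 + 6·x^3 + 12·x, leaving x^3 + 2·x^2 + 4
  leading term x^3: subtract (1)·g(x) = x^3 + 2·x^2 + 4, leaving 0
The remainder is 0, so f(x) = g(x) · h(x) with h(x) = 3·x + 1. Hence g | f, i.e. f ∈ (g).

Final answer: YES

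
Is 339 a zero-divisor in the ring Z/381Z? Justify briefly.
YES

gcd(339, 381) = 3 > 1, so 339 is not a unit in Z/381Z. In Z/nZ every nonzero non-unit is a zero-divisor: explicitly, take b = 381/gcd = 127 ≠ 0 (mod 381); then 339·127 = 43053 = 113·381, i.e. 339·127 ≡ 0 (mod 381). So 339 is a zero-divisor.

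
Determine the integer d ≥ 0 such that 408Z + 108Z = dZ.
In the PID Z, (a, b) is generated by gcd(a, b). Compute gcd(408, 108) with the extended Euclidean algorithm, tracking rows (r, s, t) with s·408 + t·108 = r:
  row A: (408, 1, 0)   [1·408 + 0·108 = 408]
  row B: (108, 0, 1)   [0·408 + 1·108 = 108]
  408 = 3·108 + 84   → row C = row A − 3·row B = (84, 1, −3)   [check: 1·408 − 3·108 = 84]
  108 = 1·84 + 24   → row D = row B − 1·row C = (24, −1, 4)   [check: −1·408 + 4·108 = 24]
  84 = 3·24 + 12   → row E = row C − 3·row D = (12, 4, −15)   [check: 4·408 − 15·108 = 12]
  24 = 2·12 + 0   → remainder 0, stop. gcd = 12 (last nonzero row E).
So gcd(408, 108) = 12, with Bézout identity 4·408 − 15·108 = 12. Containment (⊇): the Bézout identity exhibits 12 as an element of (408, 108), giving (12) ⊆ (408, 108). Containment (⊆): since 12 | 408 and 12 | 108 (408 = 12·34, 108 = 12·9), every Z-linear combination of 408 and 108 is divisible by 12, so (408, 108) ⊆ (12). Therefore (408, 108) = (12), d = 12.

Final answer: (408, 108) = (12); d = 12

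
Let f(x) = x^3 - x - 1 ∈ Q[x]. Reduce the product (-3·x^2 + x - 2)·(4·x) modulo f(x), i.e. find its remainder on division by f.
a · b ≡ 4·x^2 - 20·x - 12 (mod f(x))

First multiply in Q[x] without reducing: a · b = -12·x^3 + 4·x^2 - 8·x. Now divide by f(x) = x^3 - x - 1, eliminating the leading term at each step:
  leading term -12·x^3: subtract (-12)·f(x) = -12·x^3 + 12·x + 12, leaving 4·x^2 - 20·x - 12
The degree is now < 3, so this is the remainder. Hence a · b ≡ 4·x^2 - 20·x - 12 in Q[x]/(f).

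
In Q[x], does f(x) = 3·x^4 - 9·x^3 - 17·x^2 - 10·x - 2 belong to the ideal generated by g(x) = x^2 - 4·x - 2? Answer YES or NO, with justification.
In Q[x] the ideal (g) consists of all multiples of g, so f ∈ (g) iff g | f, i.e. iff the remainder of f on division by g is 0. Divide f by g (g is monic, so eliminate the leading term of the running remainder at each step):
  leading term 3·x^4: subtract (3·x^2)·g(x) = 3·x^4 - 12·x^3 - 6·x^2, leaving 3·x^3 - 11·x^2 - 10·x - 2
  leading term 3·x^3: subtract (3·x)·g(x) = 3·x^3 - 12·x^2 - 6·x, leaving x^2 - 4·x - 2
  leading term x^2: subtract (1)·g(x) = x^2 - 4·x - 2, leaving 0
The remainder is 0, so f(x) = g(x) · h(x) with h(x) = 3·x^2 + 3·x + 1. Hence g | f, i.e. f ∈ (g).

Final answer: YES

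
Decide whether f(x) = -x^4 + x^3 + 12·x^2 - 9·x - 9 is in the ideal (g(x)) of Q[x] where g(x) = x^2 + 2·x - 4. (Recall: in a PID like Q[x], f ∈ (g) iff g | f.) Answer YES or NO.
In Q[x] the ideal (g) consists of all multiples of g, so f ∈ (g) iff g | f, i.e. iff the remainder of f on division by g is 0. Divide f by g (g is monic, so eliminate the leading term of the running remainder at each step):
  leading term -x^4: subtract (-x^2)·g(x) = -x^4 - 2·x^3 + 4·x^2, leaving 3·x^3 + 8·x^2 - 9·x - 9
  leading term 3·x^3: subtract (3·x)·g(x) = 3·x^3 + 6·x^2 - 12·x, leaving 2·x^2 + 3·x - 9
  leading term 2·x^2: subtract (2)·g(x) = 2·x^2 + 4·x - 8, leaving -x - 1
The remainder r(x) = -x - 1 ≠ 0 (and deg r < deg g), so g ∤ f, i.e. f ∉ (g).

Final answer: NO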